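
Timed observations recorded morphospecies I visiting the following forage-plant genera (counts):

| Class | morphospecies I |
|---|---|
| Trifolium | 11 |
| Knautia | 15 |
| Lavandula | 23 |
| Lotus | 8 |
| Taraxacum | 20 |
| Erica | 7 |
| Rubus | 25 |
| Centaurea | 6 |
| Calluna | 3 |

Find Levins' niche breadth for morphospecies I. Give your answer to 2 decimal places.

6.77

Proportions for morphospecies I (n=118): 11/118=0.0932, 15/118=0.1271, 23/118=0.1949, 8/118=0.0678, 20/118=0.1695, 7/118=0.0593, 25/118=0.2119, 6/118=0.0508, 3/118=0.0254
Σpᵢ² = 0.0932² + 0.1271² + 0.1949² + 0.0678² + 0.1695² + 0.0593² + 0.2119² + 0.0508² + 0.0254² = 0.008686 + 0.016154 + 0.037986 + 0.004597 + 0.028730 + 0.003516 + 0.044902 + 0.002581 + 0.000645 = 0.147797
B = 1 / 0.147797 = 6.7660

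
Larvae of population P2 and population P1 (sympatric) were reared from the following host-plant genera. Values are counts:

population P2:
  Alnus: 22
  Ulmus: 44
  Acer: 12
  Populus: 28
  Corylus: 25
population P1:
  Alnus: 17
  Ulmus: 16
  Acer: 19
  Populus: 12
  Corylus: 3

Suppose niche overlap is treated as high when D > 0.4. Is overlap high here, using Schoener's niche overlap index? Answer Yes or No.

Yes

Proportions for population P2 (n=131): 22/131=0.1679, 44/131=0.3359, 12/131=0.0916, 28/131=0.2137, 25/131=0.1908
Proportions for population P1 (n=67): 17/67=0.2537, 16/67=0.2388, 19/67=0.2836, 12/67=0.1791, 3/67=0.0448
Σ|p₁ᵢ − p₂ᵢ| = 0.0858 + 0.0971 + 0.1920 + 0.0346 + 0.1460 = 0.5555
D = 1 − ½ × 0.5555 = 1 − 0.27775 = 0.72225
D = 0.72225 > 0.4 → Yes.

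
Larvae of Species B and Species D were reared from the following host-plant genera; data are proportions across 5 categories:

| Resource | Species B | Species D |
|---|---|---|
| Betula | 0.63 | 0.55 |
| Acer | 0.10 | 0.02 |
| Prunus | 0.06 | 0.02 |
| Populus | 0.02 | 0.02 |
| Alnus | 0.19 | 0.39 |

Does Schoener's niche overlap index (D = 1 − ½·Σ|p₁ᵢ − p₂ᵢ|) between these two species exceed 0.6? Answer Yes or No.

Yes

Σ|p₁ᵢ − p₂ᵢ| = 0.08 + 0.08 + 0.04 + 0.00 + 0.20 = 0.40
D = 1 − ½ × 0.40 = 1 − 0.200 = 0.8000
D = 0.8000 > 0.6 → Yes.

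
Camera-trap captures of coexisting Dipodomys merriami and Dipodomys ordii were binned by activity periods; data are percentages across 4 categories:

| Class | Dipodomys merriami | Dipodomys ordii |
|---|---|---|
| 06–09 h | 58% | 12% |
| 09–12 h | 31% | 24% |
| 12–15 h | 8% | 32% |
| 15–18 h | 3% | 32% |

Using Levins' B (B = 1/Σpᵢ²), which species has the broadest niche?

Dipodomys ordii

Convert percentages to proportions (divide by 100).
Σp_merrᵢ² = 0.58² + 0.31² + 0.08² + 0.03² = 0.3364 + 0.0961 + 0.0064 + 0.0009 = 0.4398
B_merr = 1 / 0.4398 = 2.2738
Σp_ordiᵢ² = 0.12² + 0.24² + 0.32² + 0.32² = 0.0144 + 0.0576 + 0.1024 + 0.1024 = 0.2768
B_ordi = 1 / 0.2768 = 3.6127
Highest B → broadest niche (most generalist): Dipodomys ordii (B = 3.61).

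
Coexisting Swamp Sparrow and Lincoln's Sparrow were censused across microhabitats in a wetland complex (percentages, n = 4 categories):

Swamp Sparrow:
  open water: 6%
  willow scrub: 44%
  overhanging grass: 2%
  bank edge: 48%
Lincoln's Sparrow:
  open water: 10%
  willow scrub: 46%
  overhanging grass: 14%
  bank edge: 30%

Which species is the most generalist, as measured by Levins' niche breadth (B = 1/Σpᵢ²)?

Lincoln's Sparrow

Convert percentages to proportions (divide by 100).
Σp_Swamᵢ² = 0.06² + 0.44² + 0.02² + 0.48² = 0.0036 + 0.1936 + 0.0004 + 0.2304 = 0.4280
B_Swam = 1 / 0.4280 = 2.3364
Σp_Lincᵢ² = 0.10² + 0.46² + 0.14² + 0.30² = 0.0100 + 0.2116 + 0.0196 + 0.0900 = 0.3312
B_Linc = 1 / 0.3312 = 3.0193
Highest B → broadest niche (most generalist): Lincoln's Sparrow (B = 3.02).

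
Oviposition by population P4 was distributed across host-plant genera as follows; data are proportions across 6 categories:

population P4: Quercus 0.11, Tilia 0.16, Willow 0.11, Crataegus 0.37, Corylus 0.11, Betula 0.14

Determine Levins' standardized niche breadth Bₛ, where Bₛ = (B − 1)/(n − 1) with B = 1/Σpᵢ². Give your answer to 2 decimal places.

Σpᵢ² = 0.11² + 0.16² + 0.11² + 0.37² + 0.11² + 0.14² = 0.0121 + 0.0256 + 0.0121 + 0.1369 + 0.0121 + 0.0196 = 0.2184
B = 1 / 0.2184 = 4.5788
Bₛ = (B − 1)/(n − 1) = (4.5788 − 1)/(6 − 1) = 3.5788/5 = 0.7158

0.72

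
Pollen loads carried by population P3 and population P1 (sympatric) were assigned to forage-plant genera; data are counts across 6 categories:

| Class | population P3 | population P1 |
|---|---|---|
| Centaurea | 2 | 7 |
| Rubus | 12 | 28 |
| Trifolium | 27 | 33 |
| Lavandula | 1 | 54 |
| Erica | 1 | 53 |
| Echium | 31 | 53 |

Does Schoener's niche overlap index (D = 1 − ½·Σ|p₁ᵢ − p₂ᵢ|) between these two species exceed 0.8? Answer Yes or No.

Proportions for population P3 (n=74): 2/74=0.0270, 12/74=0.1622, 27/74=0.3649, 1/74=0.0135, 1/74=0.0135, 31/74=0.4189
Proportions for population P1 (n=228): 7/228=0.0307, 28/228=0.1228, 33/228=0.1447, 54/228=0.2368, 53/228=0.2325, 53/228=0.2325
Σ|p₁ᵢ − p₂ᵢ| = 0.0037 + 0.0394 + 0.2202 + 0.2233 + 0.2190 + 0.1864 = 0.8920
D = 1 − ½ × 0.8920 = 1 − 0.44600 = 0.55400
D = 0.55400 < 0.8 → No.

No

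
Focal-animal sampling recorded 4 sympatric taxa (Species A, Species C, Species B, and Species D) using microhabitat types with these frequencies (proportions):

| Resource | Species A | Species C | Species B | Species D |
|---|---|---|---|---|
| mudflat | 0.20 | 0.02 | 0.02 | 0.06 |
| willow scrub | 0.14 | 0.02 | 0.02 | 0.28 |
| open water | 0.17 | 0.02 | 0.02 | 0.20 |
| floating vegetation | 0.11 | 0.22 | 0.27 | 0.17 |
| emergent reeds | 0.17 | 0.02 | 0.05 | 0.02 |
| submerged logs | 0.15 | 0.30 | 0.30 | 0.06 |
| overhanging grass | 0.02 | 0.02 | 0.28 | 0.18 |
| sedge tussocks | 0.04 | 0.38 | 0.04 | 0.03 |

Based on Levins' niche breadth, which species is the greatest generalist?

Σp_Aᵢ² = 0.20² + 0.14² + 0.17² + 0.11² + 0.17² + 0.15² + 0.02² + 0.04² = 0.0400 + 0.0196 + 0.0289 + 0.0121 + 0.0289 + 0.0225 + 0.0004 + 0.0016 = 0.1540
B_A = 1 / 0.1540 = 6.4935
Σp_Cᵢ² = 0.02² + 0.02² + 0.02² + 0.22² + 0.02² + 0.30² + 0.02² + 0.38² = 0.0004 + 0.0004 + 0.0004 + 0.0484 + 0.0004 + 0.0900 + 0.0004 + 0.1444 = 0.2848
B_C = 1 / 0.2848 = 3.5112
Σp_Bᵢ² = 0.02² + 0.02² + 0.02² + 0.27² + 0.05² + 0.30² + 0.28² + 0.04² = 0.0004 + 0.0004 + 0.0004 + 0.0729 + 0.0025 + 0.0900 + 0.0784 + 0.0016 = 0.2466
B_B = 1 / 0.2466 = 4.0552
Σp_Dᵢ² = 0.06² + 0.28² + 0.20² + 0.17² + 0.02² + 0.06² + 0.18² + 0.03² = 0.0036 + 0.0784 + 0.0400 + 0.0289 + 0.0004 + 0.0036 + 0.0324 + 0.0009 = 0.1882
B_D = 1 / 0.1882 = 5.3135
Highest B → broadest niche (most generalist): Species A (B = 6.49).

Species A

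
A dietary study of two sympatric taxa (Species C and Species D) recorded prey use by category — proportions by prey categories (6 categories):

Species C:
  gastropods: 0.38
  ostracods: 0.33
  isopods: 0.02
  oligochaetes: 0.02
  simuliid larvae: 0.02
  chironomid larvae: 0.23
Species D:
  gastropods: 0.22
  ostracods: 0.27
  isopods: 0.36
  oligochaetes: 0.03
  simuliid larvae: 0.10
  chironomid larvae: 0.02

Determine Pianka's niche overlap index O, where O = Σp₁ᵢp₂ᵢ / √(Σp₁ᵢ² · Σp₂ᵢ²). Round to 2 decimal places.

Σ p₁ᵢp₂ᵢ = 0.0836 + 0.0891 + 0.0072 + 0.0006 + 0.0020 + 0.0046 = 0.1871
Σp_1ᵢ² = 0.38² + 0.33² + 0.02² + 0.02² + 0.02² + 0.23² = 0.1444 + 0.1089 + 0.0004 + 0.0004 + 0.0004 + 0.0529 = 0.3074
Σp_2ᵢ² = 0.22² + 0.27² + 0.36² + 0.03² + 0.10² + 0.02² = 0.0484 + 0.0729 + 0.1296 + 0.0009 + 0.0100 + 0.0004 = 0.2622
O = 0.1871 / √(0.3074 × 0.2622) = 0.1871 / 0.28390 = 0.6590

0.66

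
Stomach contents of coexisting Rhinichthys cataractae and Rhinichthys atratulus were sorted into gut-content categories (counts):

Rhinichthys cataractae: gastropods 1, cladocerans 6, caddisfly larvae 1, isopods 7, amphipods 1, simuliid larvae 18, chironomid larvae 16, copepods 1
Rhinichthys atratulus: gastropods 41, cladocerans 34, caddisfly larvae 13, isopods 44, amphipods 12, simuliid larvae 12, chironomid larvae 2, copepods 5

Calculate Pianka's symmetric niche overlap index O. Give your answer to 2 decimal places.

0.44

Proportions for Rhinichthys cataractae (n=51): 1/51=0.0196, 6/51=0.1176, 1/51=0.0196, 7/51=0.1373, 1/51=0.0196, 18/51=0.3529, 16/51=0.3137, 1/51=0.0196
Proportions for Rhinichthys atratulus (n=163): 41/163=0.2515, 34/163=0.2086, 13/163=0.0798, 44/163=0.2699, 12/163=0.0736, 12/163=0.0736, 2/163=0.0123, 5/163=0.0307
Σ p₁ᵢp₂ᵢ = 0.004929 + 0.024531 + 0.001564 + 0.037057 + 0.001443 + 0.025973 + 0.003859 + 0.000602 = 0.099958
Σp_1ᵢ² = 0.0196² + 0.1176² + 0.0196² + 0.1373² + 0.0196² + 0.3529² + 0.3137² + 0.0196² = 0.000384 + 0.013830 + 0.000384 + 0.018851 + 0.000384 + 0.124538 + 0.098408 + 0.000384 = 0.257163
Σp_2ᵢ² = 0.2515² + 0.2086² + 0.0798² + 0.2699² + 0.0736² + 0.0736² + 0.0123² + 0.0307² = 0.063252 + 0.043514 + 0.006368 + 0.072846 + 0.005417 + 0.005417 + 0.000151 + 0.000942 = 0.197907
O = 0.099958 / √(0.257163 × 0.197907) = 0.099958 / 0.2255978 = 0.4431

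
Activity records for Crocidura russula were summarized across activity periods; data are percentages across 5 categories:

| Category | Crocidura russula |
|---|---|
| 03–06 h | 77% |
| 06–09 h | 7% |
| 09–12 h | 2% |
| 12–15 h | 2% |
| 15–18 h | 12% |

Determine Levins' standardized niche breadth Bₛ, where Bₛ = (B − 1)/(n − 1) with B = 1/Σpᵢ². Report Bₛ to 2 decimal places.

0.16

Convert percentages to proportions (divide by 100).
Σpᵢ² = 0.77² + 0.07² + 0.02² + 0.02² + 0.12² = 0.5929 + 0.0049 + 0.0004 + 0.0004 + 0.0144 = 0.6130
B = 1 / 0.6130 = 1.6313
Bₛ = (B − 1)/(n − 1) = (1.6313 − 1)/(5 − 1) = 0.6313/4 = 0.1578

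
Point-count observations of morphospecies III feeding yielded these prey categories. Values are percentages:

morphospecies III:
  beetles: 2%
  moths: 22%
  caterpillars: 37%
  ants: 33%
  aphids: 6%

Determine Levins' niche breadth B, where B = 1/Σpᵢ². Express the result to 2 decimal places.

Convert percentages to proportions (divide by 100).
Σpᵢ² = 0.02² + 0.22² + 0.37² + 0.33² + 0.06² = 0.0004 + 0.0484 + 0.1369 + 0.1089 + 0.0036 = 0.2982
B = 1 / 0.2982 = 3.3535

3.35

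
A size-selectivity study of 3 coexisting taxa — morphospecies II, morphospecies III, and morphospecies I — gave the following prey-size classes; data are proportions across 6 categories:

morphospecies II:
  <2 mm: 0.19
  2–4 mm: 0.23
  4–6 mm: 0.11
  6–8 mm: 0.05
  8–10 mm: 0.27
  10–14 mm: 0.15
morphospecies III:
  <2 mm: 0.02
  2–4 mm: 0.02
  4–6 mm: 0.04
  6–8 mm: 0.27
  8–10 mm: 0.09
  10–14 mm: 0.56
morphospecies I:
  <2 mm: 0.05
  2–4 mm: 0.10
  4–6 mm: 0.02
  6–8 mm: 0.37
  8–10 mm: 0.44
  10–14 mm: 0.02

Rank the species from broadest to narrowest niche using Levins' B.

Σp_IIᵢ² = 0.19² + 0.23² + 0.11² + 0.05² + 0.27² + 0.15² = 0.0361 + 0.0529 + 0.0121 + 0.0025 + 0.0729 + 0.0225 = 0.1990
B_II = 1 / 0.1990 = 5.0251
Σp_IIIᵢ² = 0.02² + 0.02² + 0.04² + 0.27² + 0.09² + 0.56² = 0.0004 + 0.0004 + 0.0016 + 0.0729 + 0.0081 + 0.3136 = 0.3970
B_III = 1 / 0.3970 = 2.5189
Σp_Iᵢ² = 0.05² + 0.10² + 0.02² + 0.37² + 0.44² + 0.02² = 0.0025 + 0.0100 + 0.0004 + 0.1369 + 0.1936 + 0.0004 = 0.3438
B_I = 1 / 0.3438 = 2.9087
Ranking by B (broadest → narrowest): morphospecies II (5.03) > morphospecies I (2.91) > morphospecies III (2.52)

morphospecies II > morphospecies I > morphospecies III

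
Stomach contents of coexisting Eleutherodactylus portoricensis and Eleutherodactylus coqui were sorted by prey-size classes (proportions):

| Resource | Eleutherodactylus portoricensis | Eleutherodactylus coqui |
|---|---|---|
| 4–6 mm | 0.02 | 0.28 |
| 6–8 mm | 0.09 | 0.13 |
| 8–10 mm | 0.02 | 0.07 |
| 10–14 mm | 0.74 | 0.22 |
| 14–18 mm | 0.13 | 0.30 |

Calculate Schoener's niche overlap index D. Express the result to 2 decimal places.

0.48

Σ|p₁ᵢ − p₂ᵢ| = 0.26 + 0.04 + 0.05 + 0.52 + 0.17 = 1.04
D = 1 − ½ × 1.04 = 1 − 0.520 = 0.4800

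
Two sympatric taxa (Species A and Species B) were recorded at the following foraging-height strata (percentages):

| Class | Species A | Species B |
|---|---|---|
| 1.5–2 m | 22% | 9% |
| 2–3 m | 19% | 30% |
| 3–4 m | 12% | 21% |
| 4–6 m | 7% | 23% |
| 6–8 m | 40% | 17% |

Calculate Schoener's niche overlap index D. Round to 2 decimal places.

0.64

Convert percentages to proportions (divide by 100).
Σ|p₁ᵢ − p₂ᵢ| = 0.13 + 0.11 + 0.09 + 0.16 + 0.23 = 0.72
D = 1 − ½ × 0.72 = 1 − 0.360 = 0.6400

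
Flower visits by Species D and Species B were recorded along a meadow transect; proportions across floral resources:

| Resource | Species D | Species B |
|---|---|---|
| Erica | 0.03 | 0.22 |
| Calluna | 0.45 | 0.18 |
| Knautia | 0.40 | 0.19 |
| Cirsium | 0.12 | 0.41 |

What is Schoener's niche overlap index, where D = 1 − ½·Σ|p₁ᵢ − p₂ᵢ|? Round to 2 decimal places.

0.52

Σ|p₁ᵢ − p₂ᵢ| = 0.19 + 0.27 + 0.21 + 0.29 = 0.96
D = 1 − ½ × 0.96 = 1 − 0.480 = 0.5200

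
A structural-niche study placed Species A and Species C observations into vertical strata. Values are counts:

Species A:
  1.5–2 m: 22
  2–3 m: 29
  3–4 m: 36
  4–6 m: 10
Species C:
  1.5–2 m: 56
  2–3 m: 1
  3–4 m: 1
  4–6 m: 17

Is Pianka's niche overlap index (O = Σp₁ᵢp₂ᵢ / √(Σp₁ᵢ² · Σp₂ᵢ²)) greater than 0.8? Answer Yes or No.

No

Proportions for Species A (n=97): 22/97=0.2268, 29/97=0.2990, 36/97=0.3711, 10/97=0.1031
Proportions for Species C (n=75): 56/75=0.7467, 1/75=0.0133, 1/75=0.0133, 17/75=0.2267
Σ p₁ᵢp₂ᵢ = 0.169352 + 0.003977 + 0.004936 + 0.023373 = 0.201638
Σp_1ᵢ² = 0.2268² + 0.2990² + 0.3711² + 0.1031² = 0.051438 + 0.089401 + 0.137715 + 0.010630 = 0.289184
Σp_2ᵢ² = 0.7467² + 0.0133² + 0.0133² + 0.2267² = 0.557561 + 0.000177 + 0.000177 + 0.051393 = 0.609308
O = 0.201638 / √(0.289184 × 0.609308) = 0.201638 / 0.4197644 = 0.4804
O = 0.4804 < 0.8 → No.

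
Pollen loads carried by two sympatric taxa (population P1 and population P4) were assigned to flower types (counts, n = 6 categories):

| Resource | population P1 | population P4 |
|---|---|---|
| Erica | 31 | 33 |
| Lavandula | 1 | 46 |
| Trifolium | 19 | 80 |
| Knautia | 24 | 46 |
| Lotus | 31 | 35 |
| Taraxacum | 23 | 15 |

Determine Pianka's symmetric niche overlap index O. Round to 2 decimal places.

0.77

Proportions for population P1 (n=129): 31/129=0.2403, 1/129=0.0078, 19/129=0.1473, 24/129=0.1860, 31/129=0.2403, 23/129=0.1783
Proportions for population P4 (n=255): 33/255=0.1294, 46/255=0.1804, 80/255=0.3137, 46/255=0.1804, 35/255=0.1373, 15/255=0.0588
Σ p₁ᵢp₂ᵢ = 0.031095 + 0.001407 + 0.046208 + 0.033554 + 0.032993 + 0.010484 = 0.155741
Σp_1ᵢ² = 0.2403² + 0.0078² + 0.1473² + 0.1860² + 0.2403² + 0.1783² = 0.057744 + 0.000061 + 0.021697 + 0.034596 + 0.057744 + 0.031791 = 0.203633
Σp_2ᵢ² = 0.1294² + 0.1804² + 0.3137² + 0.1804² + 0.1373² + 0.0588² = 0.016744 + 0.032544 + 0.098408 + 0.032544 + 0.018851 + 0.003457 = 0.202548
O = 0.155741 / √(0.203633 × 0.202548) = 0.155741 / 0.2030898 = 0.7669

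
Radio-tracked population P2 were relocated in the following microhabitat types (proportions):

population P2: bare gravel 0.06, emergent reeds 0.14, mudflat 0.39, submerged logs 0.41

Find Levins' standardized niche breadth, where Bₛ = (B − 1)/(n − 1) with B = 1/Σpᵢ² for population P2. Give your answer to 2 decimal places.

0.64

Σpᵢ² = 0.06² + 0.14² + 0.39² + 0.41² = 0.0036 + 0.0196 + 0.1521 + 0.1681 = 0.3434
B = 1 / 0.3434 = 2.9121
Bₛ = (B − 1)/(n − 1) = (2.9121 − 1)/(4 − 1) = 1.9121/3 = 0.6374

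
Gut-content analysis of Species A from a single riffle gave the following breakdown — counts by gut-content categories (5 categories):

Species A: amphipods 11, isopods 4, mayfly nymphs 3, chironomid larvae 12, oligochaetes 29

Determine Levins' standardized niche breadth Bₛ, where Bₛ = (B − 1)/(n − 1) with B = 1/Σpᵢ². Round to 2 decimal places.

Proportions for Species A (n=59): 11/59=0.1864, 4/59=0.0678, 3/59=0.0508, 12/59=0.2034, 29/59=0.4915
Σpᵢ² = 0.1864² + 0.0678² + 0.0508² + 0.2034² + 0.4915² = 0.034745 + 0.004597 + 0.002581 + 0.041372 + 0.241572 = 0.324867
B = 1 / 0.324867 = 3.0782
Bₛ = (B − 1)/(n − 1) = (3.0782 − 1)/(5 − 1) = 2.0782/4 = 0.5196

0.52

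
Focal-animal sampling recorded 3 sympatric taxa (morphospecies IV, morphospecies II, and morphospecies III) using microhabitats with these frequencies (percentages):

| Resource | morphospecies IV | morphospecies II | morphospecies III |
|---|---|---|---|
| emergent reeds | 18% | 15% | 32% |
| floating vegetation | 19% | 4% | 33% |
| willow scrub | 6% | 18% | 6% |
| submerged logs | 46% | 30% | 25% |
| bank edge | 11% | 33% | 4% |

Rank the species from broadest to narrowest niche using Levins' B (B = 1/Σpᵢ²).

morphospecies II > morphospecies III > morphospecies IV

Convert percentages to proportions (divide by 100).
Σp_IVᵢ² = 0.18² + 0.19² + 0.06² + 0.46² + 0.11² = 0.0324 + 0.0361 + 0.0036 + 0.2116 + 0.0121 = 0.2958
B_IV = 1 / 0.2958 = 3.3807
Σp_IIᵢ² = 0.15² + 0.04² + 0.18² + 0.30² + 0.33² = 0.0225 + 0.0016 + 0.0324 + 0.0900 + 0.1089 = 0.2554
B_II = 1 / 0.2554 = 3.9154
Σp_IIIᵢ² = 0.32² + 0.33² + 0.06² + 0.25² + 0.04² = 0.1024 + 0.1089 + 0.0036 + 0.0625 + 0.0016 = 0.2790
B_III = 1 / 0.2790 = 3.5842
Ranking by B (broadest → narrowest): morphospecies II (3.92) > morphospecies III (3.58) > morphospecies IV (3.38)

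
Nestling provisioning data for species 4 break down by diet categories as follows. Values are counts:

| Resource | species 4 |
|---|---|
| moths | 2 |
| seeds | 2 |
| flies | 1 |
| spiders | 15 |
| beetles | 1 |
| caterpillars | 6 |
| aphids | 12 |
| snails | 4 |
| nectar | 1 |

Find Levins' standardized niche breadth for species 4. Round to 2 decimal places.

0.44

Proportions for species 4 (n=44): 2/44=0.0455, 2/44=0.0455, 1/44=0.0227, 15/44=0.3409, 1/44=0.0227, 6/44=0.1364, 12/44=0.2727, 4/44=0.0909, 1/44=0.0227
Σpᵢ² = 0.0455² + 0.0455² + 0.0227² + 0.3409² + 0.0227² + 0.1364² + 0.2727² + 0.0909² + 0.0227² = 0.002070 + 0.002070 + 0.000515 + 0.116213 + 0.000515 + 0.018605 + 0.074365 + 0.008263 + 0.000515 = 0.223131
B = 1 / 0.223131 = 4.4817
Bₛ = (B − 1)/(n − 1) = (4.4817 − 1)/(9 − 1) = 3.4817/8 = 0.4352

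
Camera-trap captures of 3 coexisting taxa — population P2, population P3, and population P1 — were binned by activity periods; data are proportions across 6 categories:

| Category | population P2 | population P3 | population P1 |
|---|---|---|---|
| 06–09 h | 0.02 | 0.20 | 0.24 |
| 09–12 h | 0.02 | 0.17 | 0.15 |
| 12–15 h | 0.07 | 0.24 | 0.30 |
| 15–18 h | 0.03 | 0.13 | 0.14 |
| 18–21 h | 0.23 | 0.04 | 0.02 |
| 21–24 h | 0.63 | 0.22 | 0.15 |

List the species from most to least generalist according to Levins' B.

Σp_P2ᵢ² = 0.02² + 0.02² + 0.07² + 0.03² + 0.23² + 0.63² = 0.0004 + 0.0004 + 0.0049 + 0.0009 + 0.0529 + 0.3969 = 0.4564
B_P2 = 1 / 0.4564 = 2.1911
Σp_P3ᵢ² = 0.20² + 0.17² + 0.24² + 0.13² + 0.04² + 0.22² = 0.0400 + 0.0289 + 0.0576 + 0.0169 + 0.0016 + 0.0484 = 0.1934
B_P3 = 1 / 0.1934 = 5.1706
Σp_P1ᵢ² = 0.24² + 0.15² + 0.30² + 0.14² + 0.02² + 0.15² = 0.0576 + 0.0225 + 0.0900 + 0.0196 + 0.0004 + 0.0225 = 0.2126
B_P1 = 1 / 0.2126 = 4.7037
Ranking by B (broadest → narrowest): population P3 (5.17) > population P1 (4.70) > population P2 (2.19)

population P3 > population P1 > population P2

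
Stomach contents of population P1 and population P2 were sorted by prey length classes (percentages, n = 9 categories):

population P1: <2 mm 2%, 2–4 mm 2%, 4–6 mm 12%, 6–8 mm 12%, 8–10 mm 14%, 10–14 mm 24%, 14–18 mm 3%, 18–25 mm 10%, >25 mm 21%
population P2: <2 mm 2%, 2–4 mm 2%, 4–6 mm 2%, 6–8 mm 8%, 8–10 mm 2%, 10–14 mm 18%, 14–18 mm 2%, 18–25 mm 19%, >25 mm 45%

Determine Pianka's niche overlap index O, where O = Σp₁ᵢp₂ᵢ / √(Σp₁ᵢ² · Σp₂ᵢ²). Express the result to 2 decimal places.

Convert percentages to proportions (divide by 100).
Σ p₁ᵢp₂ᵢ = 0.0004 + 0.0004 + 0.0024 + 0.0096 + 0.0028 + 0.0432 + 0.0006 + 0.0190 + 0.0945 = 0.1729
Σp_1ᵢ² = 0.02² + 0.02² + 0.12² + 0.12² + 0.14² + 0.24² + 0.03² + 0.10² + 0.21² = 0.0004 + 0.0004 + 0.0144 + 0.0144 + 0.0196 + 0.0576 + 0.0009 + 0.0100 + 0.0441 = 0.1618
Σp_2ᵢ² = 0.02² + 0.02² + 0.02² + 0.08² + 0.02² + 0.18² + 0.02² + 0.19² + 0.45² = 0.0004 + 0.0004 + 0.0004 + 0.0064 + 0.0004 + 0.0324 + 0.0004 + 0.0361 + 0.2025 = 0.2794
O = 0.1729 / √(0.1618 × 0.2794) = 0.1729 / 0.21262 = 0.8132

0.81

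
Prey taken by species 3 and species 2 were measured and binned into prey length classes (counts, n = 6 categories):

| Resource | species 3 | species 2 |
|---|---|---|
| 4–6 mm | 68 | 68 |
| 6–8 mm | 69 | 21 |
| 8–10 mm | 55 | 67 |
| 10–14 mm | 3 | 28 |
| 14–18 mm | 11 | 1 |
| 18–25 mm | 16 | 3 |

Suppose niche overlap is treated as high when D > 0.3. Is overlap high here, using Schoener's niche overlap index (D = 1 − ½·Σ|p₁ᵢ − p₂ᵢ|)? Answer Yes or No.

Yes

Proportions for species 3 (n=222): 68/222=0.3063, 69/222=0.3108, 55/222=0.2477, 3/222=0.0135, 11/222=0.0495, 16/222=0.0721
Proportions for species 2 (n=188): 68/188=0.3617, 21/188=0.1117, 67/188=0.3564, 28/188=0.1489, 1/188=0.0053, 3/188=0.0160
Σ|p₁ᵢ − p₂ᵢ| = 0.0554 + 0.1991 + 0.1087 + 0.1354 + 0.0442 + 0.0561 = 0.5989
D = 1 − ½ × 0.5989 = 1 − 0.29945 = 0.70055
D = 0.70055 > 0.3 → Yes.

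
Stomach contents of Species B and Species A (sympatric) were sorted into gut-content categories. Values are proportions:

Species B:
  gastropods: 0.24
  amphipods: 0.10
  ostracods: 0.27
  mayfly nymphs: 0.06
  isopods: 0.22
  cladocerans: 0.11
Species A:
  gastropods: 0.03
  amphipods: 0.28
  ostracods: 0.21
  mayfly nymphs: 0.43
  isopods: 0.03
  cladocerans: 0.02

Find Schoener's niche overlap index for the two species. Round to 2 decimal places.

0.45

Σ|p₁ᵢ − p₂ᵢ| = 0.21 + 0.18 + 0.06 + 0.37 + 0.19 + 0.09 = 1.10
D = 1 − ½ × 1.10 = 1 − 0.550 = 0.4500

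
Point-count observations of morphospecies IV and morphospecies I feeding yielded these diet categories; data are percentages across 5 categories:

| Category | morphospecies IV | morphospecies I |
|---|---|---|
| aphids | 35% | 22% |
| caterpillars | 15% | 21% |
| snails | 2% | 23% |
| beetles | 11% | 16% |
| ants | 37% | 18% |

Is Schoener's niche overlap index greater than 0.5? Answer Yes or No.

Convert percentages to proportions (divide by 100).
Σ|p₁ᵢ − p₂ᵢ| = 0.13 + 0.06 + 0.21 + 0.05 + 0.19 = 0.64
D = 1 − ½ × 0.64 = 1 − 0.320 = 0.6800
D = 0.6800 > 0.5 → Yes.

Yes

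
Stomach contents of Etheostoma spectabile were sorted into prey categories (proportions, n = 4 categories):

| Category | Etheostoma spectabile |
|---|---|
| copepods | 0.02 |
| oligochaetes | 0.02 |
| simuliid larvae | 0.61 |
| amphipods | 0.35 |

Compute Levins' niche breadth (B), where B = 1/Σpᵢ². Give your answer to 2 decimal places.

2.02

Σpᵢ² = 0.02² + 0.02² + 0.61² + 0.35² = 0.0004 + 0.0004 + 0.3721 + 0.1225 = 0.4954
B = 1 / 0.4954 = 2.0186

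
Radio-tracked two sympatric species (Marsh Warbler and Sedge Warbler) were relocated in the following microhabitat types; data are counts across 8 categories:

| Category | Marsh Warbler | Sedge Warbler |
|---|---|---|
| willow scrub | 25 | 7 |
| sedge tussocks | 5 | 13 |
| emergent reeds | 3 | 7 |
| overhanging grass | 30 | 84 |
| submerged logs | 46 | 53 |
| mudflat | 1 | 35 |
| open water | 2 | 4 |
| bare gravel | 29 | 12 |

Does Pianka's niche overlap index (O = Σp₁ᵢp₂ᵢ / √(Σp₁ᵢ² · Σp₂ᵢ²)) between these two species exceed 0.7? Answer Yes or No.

Yes

Proportions for Marsh Warbler (n=141): 25/141=0.1773, 5/141=0.0355, 3/141=0.0213, 30/141=0.2128, 46/141=0.3262, 1/141=0.0071, 2/141=0.0142, 29/141=0.2057
Proportions for Sedge Warbler (n=215): 7/215=0.0326, 13/215=0.0605, 7/215=0.0326, 84/215=0.3907, 53/215=0.2465, 35/215=0.1628, 4/215=0.0186, 12/215=0.0558
Σ p₁ᵢp₂ᵢ = 0.005780 + 0.002148 + 0.000694 + 0.083141 + 0.080408 + 0.001156 + 0.000264 + 0.011478 = 0.185069
Σp_1ᵢ² = 0.1773² + 0.0355² + 0.0213² + 0.2128² + 0.3262² + 0.0071² + 0.0142² + 0.2057² = 0.031435 + 0.001260 + 0.000454 + 0.045284 + 0.106406 + 0.000050 + 0.000202 + 0.042312 = 0.227403
Σp_2ᵢ² = 0.0326² + 0.0605² + 0.0326² + 0.3907² + 0.2465² + 0.1628² + 0.0186² + 0.0558² = 0.001063 + 0.003660 + 0.001063 + 0.152646 + 0.060762 + 0.026504 + 0.000346 + 0.003114 = 0.249158
O = 0.185069 / √(0.227403 × 0.249158) = 0.185069 / 0.2380321 = 0.7775
O = 0.7775 > 0.7 → Yes.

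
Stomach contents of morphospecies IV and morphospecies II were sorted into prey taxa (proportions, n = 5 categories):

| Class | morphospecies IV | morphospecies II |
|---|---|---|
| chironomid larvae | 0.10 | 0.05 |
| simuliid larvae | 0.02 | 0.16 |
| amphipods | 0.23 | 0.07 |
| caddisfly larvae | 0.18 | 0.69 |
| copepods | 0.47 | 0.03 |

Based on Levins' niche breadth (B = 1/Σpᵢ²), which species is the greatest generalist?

morphospecies IV

Σp_IVᵢ² = 0.10² + 0.02² + 0.23² + 0.18² + 0.47² = 0.0100 + 0.0004 + 0.0529 + 0.0324 + 0.2209 = 0.3166
B_IV = 1 / 0.3166 = 3.1586
Σp_IIᵢ² = 0.05² + 0.16² + 0.07² + 0.69² + 0.03² = 0.0025 + 0.0256 + 0.0049 + 0.4761 + 0.0009 = 0.5100
B_II = 1 / 0.5100 = 1.9608
Highest B → broadest niche (most generalist): morphospecies IV (B = 3.16).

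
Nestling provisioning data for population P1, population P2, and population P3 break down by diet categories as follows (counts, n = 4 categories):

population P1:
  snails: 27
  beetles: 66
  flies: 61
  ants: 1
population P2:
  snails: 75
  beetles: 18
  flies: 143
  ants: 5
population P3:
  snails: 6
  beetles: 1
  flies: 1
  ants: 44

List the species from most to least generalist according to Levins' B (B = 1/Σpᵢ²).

Proportions for population P1 (n=155): 27/155=0.1742, 66/155=0.4258, 61/155=0.3935, 1/155=0.0065
Proportions for population P2 (n=241): 75/241=0.3112, 18/241=0.0747, 143/241=0.5934, 5/241=0.0207
Proportions for population P3 (n=52): 6/52=0.1154, 1/52=0.0192, 1/52=0.0192, 44/52=0.8462
Σp_P1ᵢ² = 0.1742² + 0.4258² + 0.3935² + 0.0065² = 0.030346 + 0.181306 + 0.154842 + 0.000042 = 0.366536
B_P1 = 1 / 0.366536 = 2.7282
Σp_P2ᵢ² = 0.3112² + 0.0747² + 0.5934² + 0.0207² = 0.096845 + 0.005580 + 0.352124 + 0.000428 = 0.454977
B_P2 = 1 / 0.454977 = 2.1979
Σp_P3ᵢ² = 0.1154² + 0.0192² + 0.0192² + 0.8462² = 0.013317 + 0.000369 + 0.000369 + 0.716054 = 0.730109
B_P3 = 1 / 0.730109 = 1.3697
Ranking by B (broadest → narrowest): population P1 (2.73) > population P2 (2.20) > population P3 (1.37)

population P1 > population P2 > population P3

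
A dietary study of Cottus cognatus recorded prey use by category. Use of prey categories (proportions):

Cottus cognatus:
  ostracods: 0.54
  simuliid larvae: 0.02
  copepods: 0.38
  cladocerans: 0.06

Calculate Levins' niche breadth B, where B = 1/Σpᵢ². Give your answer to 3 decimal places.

Σpᵢ² = 0.54² + 0.02² + 0.38² + 0.06² = 0.2916 + 0.0004 + 0.1444 + 0.0036 = 0.4400
B = 1 / 0.4400 = 2.27273

2.273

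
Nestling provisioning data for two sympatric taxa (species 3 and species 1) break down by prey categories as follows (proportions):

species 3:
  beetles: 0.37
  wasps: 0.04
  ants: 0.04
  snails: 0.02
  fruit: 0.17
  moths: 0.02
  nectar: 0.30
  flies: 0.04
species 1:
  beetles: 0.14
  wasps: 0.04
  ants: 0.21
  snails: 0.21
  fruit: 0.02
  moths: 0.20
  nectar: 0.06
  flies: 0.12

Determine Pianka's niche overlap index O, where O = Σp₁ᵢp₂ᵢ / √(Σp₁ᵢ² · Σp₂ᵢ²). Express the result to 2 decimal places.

0.46

Σ p₁ᵢp₂ᵢ = 0.0518 + 0.0016 + 0.0084 + 0.0042 + 0.0034 + 0.0040 + 0.0180 + 0.0048 = 0.0962
Σp_1ᵢ² = 0.37² + 0.04² + 0.04² + 0.02² + 0.17² + 0.02² + 0.30² + 0.04² = 0.1369 + 0.0016 + 0.0016 + 0.0004 + 0.0289 + 0.0004 + 0.0900 + 0.0016 = 0.2614
Σp_2ᵢ² = 0.14² + 0.04² + 0.21² + 0.21² + 0.02² + 0.20² + 0.06² + 0.12² = 0.0196 + 0.0016 + 0.0441 + 0.0441 + 0.0004 + 0.0400 + 0.0036 + 0.0144 = 0.1678
O = 0.0962 / √(0.2614 × 0.1678) = 0.0962 / 0.20943 = 0.4593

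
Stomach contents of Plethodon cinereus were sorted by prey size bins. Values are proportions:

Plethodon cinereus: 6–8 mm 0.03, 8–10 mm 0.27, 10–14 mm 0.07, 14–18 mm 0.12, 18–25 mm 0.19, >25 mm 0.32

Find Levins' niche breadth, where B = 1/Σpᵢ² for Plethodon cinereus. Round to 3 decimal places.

4.318

Σpᵢ² = 0.03² + 0.27² + 0.07² + 0.12² + 0.19² + 0.32² = 0.0009 + 0.0729 + 0.0049 + 0.0144 + 0.0361 + 0.1024 = 0.2316
B = 1 / 0.2316 = 4.31779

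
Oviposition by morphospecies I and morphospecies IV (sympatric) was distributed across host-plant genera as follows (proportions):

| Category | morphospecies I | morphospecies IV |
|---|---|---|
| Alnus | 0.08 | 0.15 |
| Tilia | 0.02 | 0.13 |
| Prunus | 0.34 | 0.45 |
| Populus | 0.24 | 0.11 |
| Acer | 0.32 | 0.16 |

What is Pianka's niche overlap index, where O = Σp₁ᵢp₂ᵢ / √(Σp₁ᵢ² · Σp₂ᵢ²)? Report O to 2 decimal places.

Σ p₁ᵢp₂ᵢ = 0.0120 + 0.0026 + 0.1530 + 0.0264 + 0.0512 = 0.2452
Σp_1ᵢ² = 0.08² + 0.02² + 0.34² + 0.24² + 0.32² = 0.0064 + 0.0004 + 0.1156 + 0.0576 + 0.1024 = 0.2824
Σp_2ᵢ² = 0.15² + 0.13² + 0.45² + 0.11² + 0.16² = 0.0225 + 0.0169 + 0.2025 + 0.0121 + 0.0256 = 0.2796
O = 0.2452 / √(0.2824 × 0.2796) = 0.2452 / 0.28100 = 0.8726

0.87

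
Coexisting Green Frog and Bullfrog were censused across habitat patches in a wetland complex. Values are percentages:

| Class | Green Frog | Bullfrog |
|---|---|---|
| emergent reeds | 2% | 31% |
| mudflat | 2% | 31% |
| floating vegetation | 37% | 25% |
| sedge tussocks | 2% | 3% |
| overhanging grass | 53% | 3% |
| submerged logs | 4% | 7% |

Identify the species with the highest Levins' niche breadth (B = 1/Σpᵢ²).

Convert percentages to proportions (divide by 100).
Σp_Frogᵢ² = 0.02² + 0.02² + 0.37² + 0.02² + 0.53² + 0.04² = 0.0004 + 0.0004 + 0.1369 + 0.0004 + 0.2809 + 0.0016 = 0.4206
B_Frog = 1 / 0.4206 = 2.3776
Σp_Bullᵢ² = 0.31² + 0.31² + 0.25² + 0.03² + 0.03² + 0.07² = 0.0961 + 0.0961 + 0.0625 + 0.0009 + 0.0009 + 0.0049 = 0.2614
B_Bull = 1 / 0.2614 = 3.8256
Highest B → broadest niche (most generalist): Bullfrog (B = 3.83).

Bullfrog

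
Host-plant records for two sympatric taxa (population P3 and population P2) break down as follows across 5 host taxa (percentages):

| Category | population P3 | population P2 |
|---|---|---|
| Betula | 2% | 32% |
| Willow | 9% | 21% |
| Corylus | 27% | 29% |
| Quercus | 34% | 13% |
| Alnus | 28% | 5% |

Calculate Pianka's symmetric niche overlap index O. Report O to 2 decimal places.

Convert percentages to proportions (divide by 100).
Σ p₁ᵢp₂ᵢ = 0.0064 + 0.0189 + 0.0783 + 0.0442 + 0.0140 = 0.1618
Σp_1ᵢ² = 0.02² + 0.09² + 0.27² + 0.34² + 0.28² = 0.0004 + 0.0081 + 0.0729 + 0.1156 + 0.0784 = 0.2754
Σp_2ᵢ² = 0.32² + 0.21² + 0.29² + 0.13² + 0.05² = 0.1024 + 0.0441 + 0.0841 + 0.0169 + 0.0025 = 0.2500
O = 0.1618 / √(0.2754 × 0.2500) = 0.1618 / 0.26239 = 0.6166

0.62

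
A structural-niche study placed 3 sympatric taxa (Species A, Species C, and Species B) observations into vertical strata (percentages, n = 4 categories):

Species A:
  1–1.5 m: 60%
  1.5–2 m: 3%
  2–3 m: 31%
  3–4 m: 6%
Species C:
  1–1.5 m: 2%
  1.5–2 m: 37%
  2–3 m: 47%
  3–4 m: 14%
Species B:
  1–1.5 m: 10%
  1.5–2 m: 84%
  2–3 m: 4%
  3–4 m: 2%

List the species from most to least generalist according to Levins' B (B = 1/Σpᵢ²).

Convert percentages to proportions (divide by 100).
Σp_Aᵢ² = 0.60² + 0.03² + 0.31² + 0.06² = 0.3600 + 0.0009 + 0.0961 + 0.0036 = 0.4606
B_A = 1 / 0.4606 = 2.1711
Σp_Cᵢ² = 0.02² + 0.37² + 0.47² + 0.14² = 0.0004 + 0.1369 + 0.2209 + 0.0196 = 0.3778
B_C = 1 / 0.3778 = 2.6469
Σp_Bᵢ² = 0.10² + 0.84² + 0.04² + 0.02² = 0.0100 + 0.7056 + 0.0016 + 0.0004 = 0.7176
B_B = 1 / 0.7176 = 1.3935
Ranking by B (broadest → narrowest): Species C (2.65) > Species A (2.17) > Species B (1.39)

Species C > Species A > Species B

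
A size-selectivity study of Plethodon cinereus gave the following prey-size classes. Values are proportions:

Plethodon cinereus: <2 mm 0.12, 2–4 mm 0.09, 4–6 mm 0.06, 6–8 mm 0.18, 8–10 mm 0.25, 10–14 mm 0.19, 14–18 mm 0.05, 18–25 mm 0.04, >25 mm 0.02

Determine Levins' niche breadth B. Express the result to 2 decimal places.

6.19

Σpᵢ² = 0.12² + 0.09² + 0.06² + 0.18² + 0.25² + 0.19² + 0.05² + 0.04² + 0.02² = 0.0144 + 0.0081 + 0.0036 + 0.0324 + 0.0625 + 0.0361 + 0.0025 + 0.0016 + 0.0004 = 0.1616
B = 1 / 0.1616 = 6.1881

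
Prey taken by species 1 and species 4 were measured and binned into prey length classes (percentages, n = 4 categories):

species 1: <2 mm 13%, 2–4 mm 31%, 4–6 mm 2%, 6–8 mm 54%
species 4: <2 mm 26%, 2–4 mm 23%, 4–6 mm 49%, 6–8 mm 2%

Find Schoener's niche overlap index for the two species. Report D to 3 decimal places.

Convert percentages to proportions (divide by 100).
Σ|p₁ᵢ − p₂ᵢ| = 0.13 + 0.08 + 0.47 + 0.52 = 1.20
D = 1 − ½ × 1.20 = 1 − 0.600 = 0.40000

0.400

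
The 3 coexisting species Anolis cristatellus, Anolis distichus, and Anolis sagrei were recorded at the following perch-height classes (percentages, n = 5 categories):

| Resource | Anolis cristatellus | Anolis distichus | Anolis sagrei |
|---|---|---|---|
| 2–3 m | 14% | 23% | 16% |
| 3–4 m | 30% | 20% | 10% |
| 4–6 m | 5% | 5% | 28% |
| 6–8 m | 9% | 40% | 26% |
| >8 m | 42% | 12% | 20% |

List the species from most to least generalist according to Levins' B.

Convert percentages to proportions (divide by 100).
Σp_crisᵢ² = 0.14² + 0.30² + 0.05² + 0.09² + 0.42² = 0.0196 + 0.0900 + 0.0025 + 0.0081 + 0.1764 = 0.2966
B_cris = 1 / 0.2966 = 3.3715
Σp_distᵢ² = 0.23² + 0.20² + 0.05² + 0.40² + 0.12² = 0.0529 + 0.0400 + 0.0025 + 0.1600 + 0.0144 = 0.2698
B_dist = 1 / 0.2698 = 3.7064
Σp_sagrᵢ² = 0.16² + 0.10² + 0.28² + 0.26² + 0.20² = 0.0256 + 0.0100 + 0.0784 + 0.0676 + 0.0400 = 0.2216
B_sagr = 1 / 0.2216 = 4.5126
Ranking by B (broadest → narrowest): Anolis sagrei (4.51) > Anolis distichus (3.71) > Anolis cristatellus (3.37)

Anolis sagrei > Anolis distichus > Anolis cristatellus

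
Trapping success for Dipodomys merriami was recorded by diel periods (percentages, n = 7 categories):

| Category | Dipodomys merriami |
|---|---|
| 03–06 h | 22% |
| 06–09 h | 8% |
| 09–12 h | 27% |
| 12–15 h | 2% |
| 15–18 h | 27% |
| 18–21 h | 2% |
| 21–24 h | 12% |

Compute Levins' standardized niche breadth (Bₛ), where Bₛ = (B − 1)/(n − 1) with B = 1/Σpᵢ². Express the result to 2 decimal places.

Convert percentages to proportions (divide by 100).
Σpᵢ² = 0.22² + 0.08² + 0.27² + 0.02² + 0.27² + 0.02² + 0.12² = 0.0484 + 0.0064 + 0.0729 + 0.0004 + 0.0729 + 0.0004 + 0.0144 = 0.2158
B = 1 / 0.2158 = 4.6339
Bₛ = (B − 1)/(n − 1) = (4.6339 − 1)/(7 − 1) = 3.6339/6 = 0.6057

0.61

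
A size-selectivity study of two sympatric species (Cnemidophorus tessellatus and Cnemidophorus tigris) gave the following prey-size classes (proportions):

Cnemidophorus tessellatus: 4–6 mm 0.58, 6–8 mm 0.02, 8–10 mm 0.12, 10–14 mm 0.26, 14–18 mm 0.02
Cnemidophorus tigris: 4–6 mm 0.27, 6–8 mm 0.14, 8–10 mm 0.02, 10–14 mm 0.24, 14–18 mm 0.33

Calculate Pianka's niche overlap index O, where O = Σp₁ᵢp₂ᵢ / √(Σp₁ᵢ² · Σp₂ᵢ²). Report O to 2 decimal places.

0.70

Σ p₁ᵢp₂ᵢ = 0.1566 + 0.0028 + 0.0024 + 0.0624 + 0.0066 = 0.2308
Σp_1ᵢ² = 0.58² + 0.02² + 0.12² + 0.26² + 0.02² = 0.3364 + 0.0004 + 0.0144 + 0.0676 + 0.0004 = 0.4192
Σp_2ᵢ² = 0.27² + 0.14² + 0.02² + 0.24² + 0.33² = 0.0729 + 0.0196 + 0.0004 + 0.0576 + 0.1089 = 0.2594
O = 0.2308 / √(0.4192 × 0.2594) = 0.2308 / 0.32976 = 0.6999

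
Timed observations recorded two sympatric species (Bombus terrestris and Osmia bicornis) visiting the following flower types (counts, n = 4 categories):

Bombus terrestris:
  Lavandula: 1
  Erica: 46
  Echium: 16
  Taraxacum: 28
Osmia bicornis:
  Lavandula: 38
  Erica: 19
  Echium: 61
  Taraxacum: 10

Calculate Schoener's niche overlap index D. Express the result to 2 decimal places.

Proportions for Bombus terrestris (n=91): 1/91=0.0110, 46/91=0.5055, 16/91=0.1758, 28/91=0.3077
Proportions for Osmia bicornis (n=128): 38/128=0.2969, 19/128=0.1484, 61/128=0.4766, 10/128=0.0781
Σ|p₁ᵢ − p₂ᵢ| = 0.2859 + 0.3571 + 0.3008 + 0.2296 = 1.1734
D = 1 − ½ × 1.1734 = 1 − 0.58670 = 0.41330

0.41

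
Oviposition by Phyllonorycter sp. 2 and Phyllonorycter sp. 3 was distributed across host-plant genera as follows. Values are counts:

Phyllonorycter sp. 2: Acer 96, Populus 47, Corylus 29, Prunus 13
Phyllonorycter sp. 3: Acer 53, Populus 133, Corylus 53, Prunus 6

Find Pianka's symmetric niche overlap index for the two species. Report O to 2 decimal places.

0.76

Proportions for Phyllonorycter sp. 2 (n=185): 96/185=0.5189, 47/185=0.2541, 29/185=0.1568, 13/185=0.0703
Proportions for Phyllonorycter sp. 3 (n=245): 53/245=0.2163, 133/245=0.5429, 53/245=0.2163, 6/245=0.0245
Σ p₁ᵢp₂ᵢ = 0.112238 + 0.137951 + 0.033916 + 0.001722 = 0.285827
Σp_1ᵢ² = 0.5189² + 0.2541² + 0.1568² + 0.0703² = 0.269257 + 0.064567 + 0.024586 + 0.004942 = 0.363352
Σp_2ᵢ² = 0.2163² + 0.5429² + 0.2163² + 0.0245² = 0.046786 + 0.294740 + 0.046786 + 0.000600 = 0.388912
O = 0.285827 / √(0.363352 × 0.388912) = 0.285827 / 0.3759148 = 0.7604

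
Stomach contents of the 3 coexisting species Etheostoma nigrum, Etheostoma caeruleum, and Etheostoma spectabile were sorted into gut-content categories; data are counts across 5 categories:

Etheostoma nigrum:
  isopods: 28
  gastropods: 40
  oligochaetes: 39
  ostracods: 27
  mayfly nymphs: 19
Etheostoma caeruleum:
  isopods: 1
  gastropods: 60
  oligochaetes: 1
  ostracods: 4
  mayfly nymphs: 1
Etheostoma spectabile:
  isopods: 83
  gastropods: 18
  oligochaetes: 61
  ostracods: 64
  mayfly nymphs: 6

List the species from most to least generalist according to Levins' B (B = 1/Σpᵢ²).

Proportions for Etheostoma nigrum (n=153): 28/153=0.1830, 40/153=0.2614, 39/153=0.2549, 27/153=0.1765, 19/153=0.1242
Proportions for Etheostoma caeruleum (n=67): 1/67=0.0149, 60/67=0.8955, 1/67=0.0149, 4/67=0.0597, 1/67=0.0149
Proportions for Etheostoma spectabile (n=232): 83/232=0.3578, 18/232=0.0776, 61/232=0.2629, 64/232=0.2759, 6/232=0.0259
Σp_nigrᵢ² = 0.1830² + 0.2614² + 0.2549² + 0.1765² + 0.1242² = 0.033489 + 0.068330 + 0.064974 + 0.031152 + 0.015426 = 0.213371
B_nigr = 1 / 0.213371 = 4.6867
Σp_caerᵢ² = 0.0149² + 0.8955² + 0.0149² + 0.0597² + 0.0149² = 0.000222 + 0.801920 + 0.000222 + 0.003564 + 0.000222 = 0.806150
B_caer = 1 / 0.806150 = 1.2405
Σp_specᵢ² = 0.3578² + 0.0776² + 0.2629² + 0.2759² + 0.0259² = 0.128021 + 0.006022 + 0.069116 + 0.076121 + 0.000671 = 0.279951
B_spec = 1 / 0.279951 = 3.5721
Ranking by B (broadest → narrowest): Etheostoma nigrum (4.69) > Etheostoma spectabile (3.57) > Etheostoma caeruleum (1.24)

Etheostoma nigrum > Etheostoma spectabile > Etheostoma caeruleum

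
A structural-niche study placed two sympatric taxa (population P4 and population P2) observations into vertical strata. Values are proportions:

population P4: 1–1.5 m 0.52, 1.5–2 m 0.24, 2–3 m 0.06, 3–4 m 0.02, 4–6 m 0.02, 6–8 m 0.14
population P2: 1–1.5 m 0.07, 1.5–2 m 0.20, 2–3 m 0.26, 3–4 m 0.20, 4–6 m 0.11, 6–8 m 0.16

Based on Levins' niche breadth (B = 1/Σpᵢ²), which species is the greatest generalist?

Σp_P4ᵢ² = 0.52² + 0.24² + 0.06² + 0.02² + 0.02² + 0.14² = 0.2704 + 0.0576 + 0.0036 + 0.0004 + 0.0004 + 0.0196 = 0.3520
B_P4 = 1 / 0.3520 = 2.8409
Σp_P2ᵢ² = 0.07² + 0.20² + 0.26² + 0.20² + 0.11² + 0.16² = 0.0049 + 0.0400 + 0.0676 + 0.0400 + 0.0121 + 0.0256 = 0.1902
B_P2 = 1 / 0.1902 = 5.2576
Highest B → broadest niche (most generalist): population P2 (B = 5.26).

population P2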